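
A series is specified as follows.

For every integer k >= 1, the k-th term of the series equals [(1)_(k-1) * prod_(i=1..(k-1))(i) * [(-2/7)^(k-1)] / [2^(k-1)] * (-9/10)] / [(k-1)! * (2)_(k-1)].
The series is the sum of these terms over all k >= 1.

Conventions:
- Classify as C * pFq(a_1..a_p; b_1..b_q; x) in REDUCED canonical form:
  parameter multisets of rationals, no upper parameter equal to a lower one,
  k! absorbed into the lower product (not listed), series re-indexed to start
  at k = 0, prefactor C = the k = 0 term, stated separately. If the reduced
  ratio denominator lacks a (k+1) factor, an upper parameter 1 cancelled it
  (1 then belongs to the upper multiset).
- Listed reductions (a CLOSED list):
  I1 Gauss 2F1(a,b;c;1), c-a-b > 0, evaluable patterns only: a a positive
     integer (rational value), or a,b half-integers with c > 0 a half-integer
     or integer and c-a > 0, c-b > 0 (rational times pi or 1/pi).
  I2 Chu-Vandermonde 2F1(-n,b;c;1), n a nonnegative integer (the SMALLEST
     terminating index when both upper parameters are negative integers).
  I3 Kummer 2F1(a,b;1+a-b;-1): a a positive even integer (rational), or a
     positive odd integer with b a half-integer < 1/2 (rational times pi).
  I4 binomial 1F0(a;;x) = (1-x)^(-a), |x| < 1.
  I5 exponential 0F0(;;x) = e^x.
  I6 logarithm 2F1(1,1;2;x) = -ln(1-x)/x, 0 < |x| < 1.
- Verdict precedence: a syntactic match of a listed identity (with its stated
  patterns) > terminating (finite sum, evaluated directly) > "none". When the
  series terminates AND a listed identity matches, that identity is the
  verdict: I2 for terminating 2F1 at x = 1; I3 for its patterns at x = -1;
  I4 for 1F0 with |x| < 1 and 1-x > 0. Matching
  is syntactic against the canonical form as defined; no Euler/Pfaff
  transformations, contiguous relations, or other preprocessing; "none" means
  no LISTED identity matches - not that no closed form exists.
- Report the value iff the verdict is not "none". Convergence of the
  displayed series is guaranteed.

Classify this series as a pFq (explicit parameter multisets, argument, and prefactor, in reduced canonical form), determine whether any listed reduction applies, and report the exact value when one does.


The series (x = -1/7) is 2F1: upper {1, 1}, lower {2}, prefactor -9/10. Verdict: the logarithmic series (I6) matches (the logarithm: parameters (1,1;2), x = -1/7). Sum: (-63/10) * ln(8/7).

Structural cue: with t_0 = -9/10, the running product (C = -9/10, x = -1/7) telescopes to a rising factorial.
Term ratio: r(k) = (-1/7) * (k+1) (k+1) / [(k+2) (k+1)] - rational in k. x = (-1/7); t_0 = -9/10; negate the roots.


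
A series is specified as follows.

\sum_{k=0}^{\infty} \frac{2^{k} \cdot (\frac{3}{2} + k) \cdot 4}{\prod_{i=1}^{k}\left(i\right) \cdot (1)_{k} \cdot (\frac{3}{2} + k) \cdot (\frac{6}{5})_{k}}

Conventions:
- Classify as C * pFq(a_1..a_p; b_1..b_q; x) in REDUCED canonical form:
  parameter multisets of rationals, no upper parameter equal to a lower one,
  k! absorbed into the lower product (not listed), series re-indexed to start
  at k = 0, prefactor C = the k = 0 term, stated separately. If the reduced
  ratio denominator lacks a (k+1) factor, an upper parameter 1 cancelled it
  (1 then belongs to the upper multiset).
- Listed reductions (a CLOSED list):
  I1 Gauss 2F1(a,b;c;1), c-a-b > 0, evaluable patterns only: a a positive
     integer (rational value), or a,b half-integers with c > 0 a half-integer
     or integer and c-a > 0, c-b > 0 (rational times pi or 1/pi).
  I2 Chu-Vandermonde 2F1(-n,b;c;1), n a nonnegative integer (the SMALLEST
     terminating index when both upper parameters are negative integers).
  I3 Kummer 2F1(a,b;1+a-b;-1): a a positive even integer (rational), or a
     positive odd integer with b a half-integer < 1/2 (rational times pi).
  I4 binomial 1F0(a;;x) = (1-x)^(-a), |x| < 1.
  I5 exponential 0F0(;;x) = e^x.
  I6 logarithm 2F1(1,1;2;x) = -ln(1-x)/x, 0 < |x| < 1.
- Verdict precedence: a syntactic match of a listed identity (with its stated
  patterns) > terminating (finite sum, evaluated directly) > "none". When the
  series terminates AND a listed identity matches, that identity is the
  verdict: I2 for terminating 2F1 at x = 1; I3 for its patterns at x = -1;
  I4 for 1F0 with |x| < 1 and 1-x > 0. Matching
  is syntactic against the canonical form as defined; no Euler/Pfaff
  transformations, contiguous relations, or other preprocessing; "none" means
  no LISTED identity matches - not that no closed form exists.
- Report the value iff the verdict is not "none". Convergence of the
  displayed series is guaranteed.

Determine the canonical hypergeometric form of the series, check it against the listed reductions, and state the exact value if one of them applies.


This is 4 * 0F2(-; 1, \frac{6}{5}; 2) in reduced canonical form. Verdict: none here - no I1-I6 shape fits x = 2 with lower {1, \frac{6}{5}}.

Key observation: x = 2 and the lower running product (C = 4) is a rising factorial.
Step ratio: r(k) = 2 * 1 / [(k+1) (k+\frac{6}{5}) (k+1)] - rational in k, leading ratio 2; with t_0 = 4, classification follows.


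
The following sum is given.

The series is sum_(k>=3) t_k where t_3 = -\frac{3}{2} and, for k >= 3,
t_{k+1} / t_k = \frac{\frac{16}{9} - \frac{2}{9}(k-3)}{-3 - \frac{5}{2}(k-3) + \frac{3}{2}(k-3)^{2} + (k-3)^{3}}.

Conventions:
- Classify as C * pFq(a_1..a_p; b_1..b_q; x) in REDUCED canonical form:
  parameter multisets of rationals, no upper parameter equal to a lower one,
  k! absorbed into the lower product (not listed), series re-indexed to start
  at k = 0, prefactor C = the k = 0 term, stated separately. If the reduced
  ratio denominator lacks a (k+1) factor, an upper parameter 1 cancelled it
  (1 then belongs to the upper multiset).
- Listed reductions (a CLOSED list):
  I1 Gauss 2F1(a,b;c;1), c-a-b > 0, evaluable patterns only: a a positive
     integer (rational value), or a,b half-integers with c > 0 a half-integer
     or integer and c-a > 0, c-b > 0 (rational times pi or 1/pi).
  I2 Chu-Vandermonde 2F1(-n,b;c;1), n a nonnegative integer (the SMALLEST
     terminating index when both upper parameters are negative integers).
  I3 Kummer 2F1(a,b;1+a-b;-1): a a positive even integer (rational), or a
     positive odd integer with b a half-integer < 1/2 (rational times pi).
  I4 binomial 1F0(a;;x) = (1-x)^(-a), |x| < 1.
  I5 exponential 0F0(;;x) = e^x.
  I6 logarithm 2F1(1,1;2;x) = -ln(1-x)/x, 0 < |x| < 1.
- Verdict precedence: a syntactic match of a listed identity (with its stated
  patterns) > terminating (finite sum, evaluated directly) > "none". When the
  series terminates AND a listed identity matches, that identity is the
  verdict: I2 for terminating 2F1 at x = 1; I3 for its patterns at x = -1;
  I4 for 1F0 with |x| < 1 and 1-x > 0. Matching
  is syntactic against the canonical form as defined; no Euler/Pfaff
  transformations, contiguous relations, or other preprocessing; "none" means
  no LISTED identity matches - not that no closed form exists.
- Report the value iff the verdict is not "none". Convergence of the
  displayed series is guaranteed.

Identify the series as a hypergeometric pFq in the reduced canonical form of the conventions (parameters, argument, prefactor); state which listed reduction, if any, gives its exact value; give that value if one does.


x = -\frac{2}{9} here; the reduced form reads 1F2, upper {-8}, lower {-\frac{3}{2}, 2}, C = -\frac{3}{2}. Verdict: terminating. (-8)_k vanishes past k = 8, leaving a 9-term sum, computed directly. Exact value: -\frac{2989479499607123}{2537158669387650}.

Structural cue: x = -\frac{2}{9} and factor the ratio over Q (prefactor -3/2): negated roots = parameters.
Step ratio: r(k) = -\frac{2}{9} * (k-8) / [(k-\frac{3}{2}) (k+2) (k+1)] - rational; roots negated = parameters, x = -\frac{2}{9}, C = -\frac{3}{2}.


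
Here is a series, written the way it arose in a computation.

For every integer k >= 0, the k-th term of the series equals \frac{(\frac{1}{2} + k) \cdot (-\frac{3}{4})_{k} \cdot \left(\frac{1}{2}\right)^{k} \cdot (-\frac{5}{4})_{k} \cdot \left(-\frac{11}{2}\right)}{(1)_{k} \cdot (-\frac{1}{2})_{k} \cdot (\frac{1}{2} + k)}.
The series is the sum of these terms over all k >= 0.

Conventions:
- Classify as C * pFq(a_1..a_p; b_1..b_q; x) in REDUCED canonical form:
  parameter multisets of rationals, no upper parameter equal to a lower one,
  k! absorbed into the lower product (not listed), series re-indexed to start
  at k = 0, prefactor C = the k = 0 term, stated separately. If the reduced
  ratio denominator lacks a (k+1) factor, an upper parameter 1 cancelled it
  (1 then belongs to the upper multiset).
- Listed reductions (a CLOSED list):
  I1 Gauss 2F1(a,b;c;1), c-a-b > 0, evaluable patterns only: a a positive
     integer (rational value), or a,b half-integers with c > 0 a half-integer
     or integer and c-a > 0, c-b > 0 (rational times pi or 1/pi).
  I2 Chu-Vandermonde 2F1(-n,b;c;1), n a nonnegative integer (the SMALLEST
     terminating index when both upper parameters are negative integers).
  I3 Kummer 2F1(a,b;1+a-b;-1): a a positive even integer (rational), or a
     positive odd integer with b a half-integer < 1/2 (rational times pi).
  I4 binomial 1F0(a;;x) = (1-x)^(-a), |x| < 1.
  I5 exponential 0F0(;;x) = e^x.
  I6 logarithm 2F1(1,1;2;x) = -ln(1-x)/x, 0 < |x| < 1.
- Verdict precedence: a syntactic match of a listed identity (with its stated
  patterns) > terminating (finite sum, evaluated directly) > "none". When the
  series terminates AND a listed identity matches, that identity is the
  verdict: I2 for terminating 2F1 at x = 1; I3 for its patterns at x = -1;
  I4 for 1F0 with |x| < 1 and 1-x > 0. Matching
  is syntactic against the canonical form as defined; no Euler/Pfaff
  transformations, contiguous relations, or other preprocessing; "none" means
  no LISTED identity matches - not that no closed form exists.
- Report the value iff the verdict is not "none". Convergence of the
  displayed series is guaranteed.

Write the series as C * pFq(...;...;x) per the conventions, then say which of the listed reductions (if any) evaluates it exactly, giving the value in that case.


This is -\frac{11}{2} * 2F1(-\frac{5}{4}, -\frac{3}{4}; -\frac{1}{2}; \frac{1}{2}) in reduced canonical form. Verdict: none. Every listed pattern misses the 2F1 form at \frac{1}{2}, upper {-\frac{5}{4}, -\frac{3}{4}}.

Key step: t_0 being -\frac{11}{2}, (1)_k (C = -11/2, x = 1/2) is k! itself.
Term ratio: r(k) = \frac{1}{2} * (k-\frac{5}{4}) (k-\frac{3}{4}) / [(k-\frac{1}{2}) (k+1)] ; factor over Q: parameters, x = \frac{1}{2}, and C = -\frac{11}{2}.


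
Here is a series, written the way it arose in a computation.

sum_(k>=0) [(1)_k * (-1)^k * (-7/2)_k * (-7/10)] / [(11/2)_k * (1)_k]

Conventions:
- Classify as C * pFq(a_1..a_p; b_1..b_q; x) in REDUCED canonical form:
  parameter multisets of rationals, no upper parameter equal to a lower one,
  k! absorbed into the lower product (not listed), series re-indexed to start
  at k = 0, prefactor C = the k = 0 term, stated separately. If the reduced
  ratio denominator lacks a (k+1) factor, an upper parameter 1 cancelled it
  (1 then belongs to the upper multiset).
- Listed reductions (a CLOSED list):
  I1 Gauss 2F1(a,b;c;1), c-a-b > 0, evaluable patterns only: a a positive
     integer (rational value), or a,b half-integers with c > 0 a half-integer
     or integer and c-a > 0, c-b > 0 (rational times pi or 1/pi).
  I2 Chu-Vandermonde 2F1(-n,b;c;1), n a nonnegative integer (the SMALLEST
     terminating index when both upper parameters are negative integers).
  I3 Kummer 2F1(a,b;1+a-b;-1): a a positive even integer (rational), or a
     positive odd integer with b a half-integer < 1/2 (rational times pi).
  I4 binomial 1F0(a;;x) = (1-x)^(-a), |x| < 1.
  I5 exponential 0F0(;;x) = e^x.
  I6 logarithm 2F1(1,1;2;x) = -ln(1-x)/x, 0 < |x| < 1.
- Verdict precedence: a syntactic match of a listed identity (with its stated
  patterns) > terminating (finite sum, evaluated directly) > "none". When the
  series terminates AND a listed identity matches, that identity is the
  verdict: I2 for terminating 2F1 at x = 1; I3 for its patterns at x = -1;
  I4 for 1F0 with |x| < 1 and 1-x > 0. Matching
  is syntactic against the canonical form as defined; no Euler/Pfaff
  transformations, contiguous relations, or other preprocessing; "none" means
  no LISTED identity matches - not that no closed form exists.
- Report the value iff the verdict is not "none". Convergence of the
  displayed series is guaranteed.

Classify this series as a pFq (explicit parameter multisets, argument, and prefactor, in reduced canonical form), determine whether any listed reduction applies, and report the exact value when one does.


At argument -1: a 2F1 with upper {-7/2, 1}, lower {11/2}, scaled by C = -7/10. Verdict: Kummer's theorem (I3) applies (x = -1; c = 11/2 equals 1+a-b for upper {-7/2, 1}: listed pattern). Sum: (-441/1024) * pi.

First insight: with t_0 = -7/10, (1)_k (C = -7/10, x = -1) is k! itself.
Term ratio: r(k) = (-1) * (k-7/2) (k+1) / [(k+11/2) (k+1)] - rational in k, leading ratio (-1); with t_0 = -7/10, classification follows.


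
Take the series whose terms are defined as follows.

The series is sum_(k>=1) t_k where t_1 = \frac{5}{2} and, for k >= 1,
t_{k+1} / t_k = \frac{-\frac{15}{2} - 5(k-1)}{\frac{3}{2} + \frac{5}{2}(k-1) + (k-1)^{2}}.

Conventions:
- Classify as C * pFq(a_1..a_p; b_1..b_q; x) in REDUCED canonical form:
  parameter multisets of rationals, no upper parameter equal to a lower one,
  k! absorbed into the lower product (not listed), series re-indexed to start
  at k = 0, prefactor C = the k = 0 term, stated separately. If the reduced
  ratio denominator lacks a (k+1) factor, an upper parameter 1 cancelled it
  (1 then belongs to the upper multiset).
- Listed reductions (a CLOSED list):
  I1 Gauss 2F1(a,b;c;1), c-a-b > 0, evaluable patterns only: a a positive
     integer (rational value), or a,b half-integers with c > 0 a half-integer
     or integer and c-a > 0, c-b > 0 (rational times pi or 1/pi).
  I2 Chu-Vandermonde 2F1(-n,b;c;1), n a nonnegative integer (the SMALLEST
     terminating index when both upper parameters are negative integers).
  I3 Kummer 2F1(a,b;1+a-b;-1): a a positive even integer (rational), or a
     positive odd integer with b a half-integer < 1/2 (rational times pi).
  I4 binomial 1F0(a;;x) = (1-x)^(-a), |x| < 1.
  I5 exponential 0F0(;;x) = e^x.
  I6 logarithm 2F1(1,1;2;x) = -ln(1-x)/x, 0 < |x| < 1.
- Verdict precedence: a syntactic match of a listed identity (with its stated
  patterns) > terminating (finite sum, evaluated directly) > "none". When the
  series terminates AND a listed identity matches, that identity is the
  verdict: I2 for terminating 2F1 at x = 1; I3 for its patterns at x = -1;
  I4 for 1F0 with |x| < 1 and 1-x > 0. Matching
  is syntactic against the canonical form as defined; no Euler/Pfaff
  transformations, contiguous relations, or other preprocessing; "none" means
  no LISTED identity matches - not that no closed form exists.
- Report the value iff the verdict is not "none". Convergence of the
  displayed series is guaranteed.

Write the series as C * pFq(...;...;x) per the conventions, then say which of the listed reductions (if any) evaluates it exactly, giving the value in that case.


With C = \frac{5}{2}: the canonical form is 0F0(-; -; -5). Verdict: this is the exponential series (I5) (the 0F0 exponential series at x = -5). Value: \frac{5}{2} \cdot e^{-5}.

First insight: with t_0 = \frac{5}{2}, the ratio is unreduced: k + 3/2 divides both sides (prefactor 5/2).
Adjacent-term ratio: r(k) = -5 * 1 / [(k+1)] - rational in k, leading ratio -5; with t_0 = \frac{5}{2}, classification follows.


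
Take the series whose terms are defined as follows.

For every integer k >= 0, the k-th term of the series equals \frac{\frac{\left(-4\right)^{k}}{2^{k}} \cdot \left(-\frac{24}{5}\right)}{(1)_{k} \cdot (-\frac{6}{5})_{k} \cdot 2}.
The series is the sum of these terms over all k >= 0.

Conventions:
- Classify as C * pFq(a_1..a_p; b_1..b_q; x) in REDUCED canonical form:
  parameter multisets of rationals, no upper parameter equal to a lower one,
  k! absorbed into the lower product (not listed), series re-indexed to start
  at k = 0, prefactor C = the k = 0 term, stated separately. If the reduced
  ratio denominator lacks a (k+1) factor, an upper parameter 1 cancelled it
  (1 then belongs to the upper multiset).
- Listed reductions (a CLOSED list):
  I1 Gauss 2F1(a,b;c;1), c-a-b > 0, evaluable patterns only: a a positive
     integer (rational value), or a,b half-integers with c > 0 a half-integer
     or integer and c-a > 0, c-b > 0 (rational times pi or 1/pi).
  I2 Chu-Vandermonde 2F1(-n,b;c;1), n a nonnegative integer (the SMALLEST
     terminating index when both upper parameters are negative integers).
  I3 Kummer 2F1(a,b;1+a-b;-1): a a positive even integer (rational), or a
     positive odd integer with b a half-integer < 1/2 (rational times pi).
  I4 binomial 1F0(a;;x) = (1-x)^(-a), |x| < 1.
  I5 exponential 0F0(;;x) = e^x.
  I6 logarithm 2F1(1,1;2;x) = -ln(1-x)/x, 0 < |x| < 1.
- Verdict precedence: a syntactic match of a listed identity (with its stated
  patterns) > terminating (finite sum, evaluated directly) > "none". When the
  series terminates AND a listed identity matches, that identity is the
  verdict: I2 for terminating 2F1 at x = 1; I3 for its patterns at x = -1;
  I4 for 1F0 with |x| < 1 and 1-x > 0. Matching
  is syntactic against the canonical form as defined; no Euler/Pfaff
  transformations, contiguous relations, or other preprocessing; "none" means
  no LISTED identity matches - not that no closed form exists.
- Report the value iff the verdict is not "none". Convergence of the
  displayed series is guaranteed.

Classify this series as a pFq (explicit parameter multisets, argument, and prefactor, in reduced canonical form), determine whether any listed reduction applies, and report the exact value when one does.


Classification (C = -\frac{12}{5}): 0F1 with upper {-}, lower {-\frac{6}{5}}, argument x = -2. Verdict: none (x = -2): each listed identity misses the multisets {-} ; {-\frac{6}{5}}.

Key observation: t_0 being -\frac{12}{5}, the constant factors (C = -12/5) combine into one prefactor.
Step ratio: r(k) = -2 * 1 / [(k-\frac{6}{5}) (k+1)] - rational; roots negated = parameters, x = -2, C = -\frac{12}{5}.


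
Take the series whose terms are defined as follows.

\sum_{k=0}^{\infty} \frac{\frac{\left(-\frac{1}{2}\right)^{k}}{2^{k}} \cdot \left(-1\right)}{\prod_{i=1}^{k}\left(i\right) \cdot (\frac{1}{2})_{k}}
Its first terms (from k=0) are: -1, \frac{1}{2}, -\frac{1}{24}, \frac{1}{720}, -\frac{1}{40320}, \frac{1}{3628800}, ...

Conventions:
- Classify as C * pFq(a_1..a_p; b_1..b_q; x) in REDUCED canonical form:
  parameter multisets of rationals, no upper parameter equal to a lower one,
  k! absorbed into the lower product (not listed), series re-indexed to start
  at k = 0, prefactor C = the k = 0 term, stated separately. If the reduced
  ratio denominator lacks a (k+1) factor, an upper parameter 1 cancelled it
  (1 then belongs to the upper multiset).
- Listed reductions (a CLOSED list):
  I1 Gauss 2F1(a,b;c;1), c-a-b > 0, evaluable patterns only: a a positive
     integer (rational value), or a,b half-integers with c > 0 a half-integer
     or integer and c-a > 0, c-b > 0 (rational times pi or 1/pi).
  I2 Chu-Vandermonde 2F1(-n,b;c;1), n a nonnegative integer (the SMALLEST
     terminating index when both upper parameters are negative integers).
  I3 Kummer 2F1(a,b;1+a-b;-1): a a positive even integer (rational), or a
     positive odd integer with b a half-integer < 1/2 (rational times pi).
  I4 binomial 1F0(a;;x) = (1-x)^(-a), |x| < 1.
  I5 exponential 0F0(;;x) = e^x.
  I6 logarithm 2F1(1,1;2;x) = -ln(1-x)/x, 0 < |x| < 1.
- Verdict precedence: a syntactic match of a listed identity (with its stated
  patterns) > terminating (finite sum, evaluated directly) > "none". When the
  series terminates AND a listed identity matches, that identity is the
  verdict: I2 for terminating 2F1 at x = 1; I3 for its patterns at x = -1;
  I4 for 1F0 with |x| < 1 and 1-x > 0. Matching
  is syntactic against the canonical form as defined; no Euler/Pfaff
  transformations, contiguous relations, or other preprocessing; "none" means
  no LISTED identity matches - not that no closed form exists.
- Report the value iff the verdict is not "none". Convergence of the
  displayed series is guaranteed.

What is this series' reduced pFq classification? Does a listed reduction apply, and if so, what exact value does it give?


Key step: with t_0 = -1, the two k-th powers (C = -1) combine into one argument.
Term ratio: r(k) = -\frac{1}{4} * 1 / [(k+\frac{1}{2}) (k+1)] ; factor over Q: parameters, x = -\frac{1}{4}, and C = -1.

Canonical form: C = -1 times 0F1 with upper {-}, lower {\frac{1}{2}}, x = -\frac{1}{4}. Verdict: none. Every listed pattern misses the 0F1 form at -\frac{1}{4}, upper {-}.


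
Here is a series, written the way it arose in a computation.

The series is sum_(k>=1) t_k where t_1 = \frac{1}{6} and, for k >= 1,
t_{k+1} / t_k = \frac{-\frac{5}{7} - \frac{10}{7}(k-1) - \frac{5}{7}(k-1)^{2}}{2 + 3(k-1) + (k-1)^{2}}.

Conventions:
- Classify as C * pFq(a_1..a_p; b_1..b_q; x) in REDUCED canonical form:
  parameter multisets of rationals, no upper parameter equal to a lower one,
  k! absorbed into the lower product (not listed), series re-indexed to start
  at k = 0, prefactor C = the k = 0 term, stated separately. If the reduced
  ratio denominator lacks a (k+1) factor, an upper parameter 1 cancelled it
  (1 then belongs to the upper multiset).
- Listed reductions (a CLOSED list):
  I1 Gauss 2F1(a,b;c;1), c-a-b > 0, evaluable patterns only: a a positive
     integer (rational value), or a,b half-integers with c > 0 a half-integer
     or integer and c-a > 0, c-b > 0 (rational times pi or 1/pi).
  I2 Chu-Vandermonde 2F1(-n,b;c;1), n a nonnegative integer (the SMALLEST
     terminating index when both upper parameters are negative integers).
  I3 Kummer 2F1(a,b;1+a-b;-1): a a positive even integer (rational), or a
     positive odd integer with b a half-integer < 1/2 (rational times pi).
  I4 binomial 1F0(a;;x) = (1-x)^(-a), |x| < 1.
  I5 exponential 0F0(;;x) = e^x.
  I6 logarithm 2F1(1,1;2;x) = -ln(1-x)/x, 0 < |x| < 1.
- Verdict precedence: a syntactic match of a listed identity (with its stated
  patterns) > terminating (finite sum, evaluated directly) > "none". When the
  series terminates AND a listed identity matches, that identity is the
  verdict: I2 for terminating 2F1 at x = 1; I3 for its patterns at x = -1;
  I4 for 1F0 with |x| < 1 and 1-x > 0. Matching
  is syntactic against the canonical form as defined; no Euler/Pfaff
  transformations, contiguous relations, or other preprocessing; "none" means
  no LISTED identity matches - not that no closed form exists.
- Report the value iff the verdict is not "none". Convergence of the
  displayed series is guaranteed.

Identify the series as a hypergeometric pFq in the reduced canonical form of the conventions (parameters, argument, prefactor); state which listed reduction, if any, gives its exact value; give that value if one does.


x = -\frac{5}{7} here; the reduced form reads 2F1, upper {1, 1}, lower {2}, C = \frac{1}{6}. Verdict: the logarithmic series (I6) applies (the logarithm: parameters (1,1;2), x = -\frac{5}{7}). Hence: \frac{7}{30} \cdot \ln\left(\frac{12}{7}\right).

Key step: t_0 being \frac{1}{6}, the expanded ratio factors over Q; C = 1/6, roots give parameters.
Ratio: r(k) = -\frac{5}{7} * (k+1) (k+1) / [(k+2) (k+1)] - rational in k. x = -\frac{5}{7}; t_0 = \frac{1}{6}; negate the roots.


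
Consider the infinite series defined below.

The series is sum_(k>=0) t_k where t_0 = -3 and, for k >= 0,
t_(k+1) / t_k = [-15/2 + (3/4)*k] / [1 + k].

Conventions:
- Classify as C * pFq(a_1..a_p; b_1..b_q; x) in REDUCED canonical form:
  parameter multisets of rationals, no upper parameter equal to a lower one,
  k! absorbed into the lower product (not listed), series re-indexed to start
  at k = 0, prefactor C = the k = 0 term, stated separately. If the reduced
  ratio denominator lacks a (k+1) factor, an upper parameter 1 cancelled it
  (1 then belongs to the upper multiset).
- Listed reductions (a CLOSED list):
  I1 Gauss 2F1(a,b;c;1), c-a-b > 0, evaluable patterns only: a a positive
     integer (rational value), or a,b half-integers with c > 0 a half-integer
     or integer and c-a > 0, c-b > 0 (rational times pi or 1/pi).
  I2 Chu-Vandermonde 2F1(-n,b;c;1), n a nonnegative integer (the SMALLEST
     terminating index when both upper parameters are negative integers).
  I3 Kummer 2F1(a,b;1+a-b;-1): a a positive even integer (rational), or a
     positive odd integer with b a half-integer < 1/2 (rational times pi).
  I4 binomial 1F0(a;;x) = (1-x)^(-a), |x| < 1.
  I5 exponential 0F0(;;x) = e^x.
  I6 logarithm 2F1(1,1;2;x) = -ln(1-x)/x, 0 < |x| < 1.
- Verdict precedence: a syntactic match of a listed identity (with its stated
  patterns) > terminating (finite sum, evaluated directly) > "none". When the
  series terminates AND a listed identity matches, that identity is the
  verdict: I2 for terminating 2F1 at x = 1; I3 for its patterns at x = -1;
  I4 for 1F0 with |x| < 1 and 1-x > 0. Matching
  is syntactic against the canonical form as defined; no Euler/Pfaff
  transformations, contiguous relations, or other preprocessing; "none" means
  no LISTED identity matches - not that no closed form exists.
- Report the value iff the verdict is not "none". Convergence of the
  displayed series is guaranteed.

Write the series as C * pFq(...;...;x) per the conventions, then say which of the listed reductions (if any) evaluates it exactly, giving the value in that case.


x = 3/4 here; the reduced form reads 1F0, upper {-10}, lower {-}, C = -3. Verdict: this is the I4 binomial reduction (the 1F0 binomial series: exponent 10, x = 3/4). Sum: -3/1048576.

Structural cue: t_0 = -3 here, and roots of the ratio polynomials (prefactor -3) are the negated parameters.
Term ratio: r(k) = (3/4) * (k-10) / [(k+1)] - poly over poly, x = (3/4) from leading terms; C = -3 at k = 0.


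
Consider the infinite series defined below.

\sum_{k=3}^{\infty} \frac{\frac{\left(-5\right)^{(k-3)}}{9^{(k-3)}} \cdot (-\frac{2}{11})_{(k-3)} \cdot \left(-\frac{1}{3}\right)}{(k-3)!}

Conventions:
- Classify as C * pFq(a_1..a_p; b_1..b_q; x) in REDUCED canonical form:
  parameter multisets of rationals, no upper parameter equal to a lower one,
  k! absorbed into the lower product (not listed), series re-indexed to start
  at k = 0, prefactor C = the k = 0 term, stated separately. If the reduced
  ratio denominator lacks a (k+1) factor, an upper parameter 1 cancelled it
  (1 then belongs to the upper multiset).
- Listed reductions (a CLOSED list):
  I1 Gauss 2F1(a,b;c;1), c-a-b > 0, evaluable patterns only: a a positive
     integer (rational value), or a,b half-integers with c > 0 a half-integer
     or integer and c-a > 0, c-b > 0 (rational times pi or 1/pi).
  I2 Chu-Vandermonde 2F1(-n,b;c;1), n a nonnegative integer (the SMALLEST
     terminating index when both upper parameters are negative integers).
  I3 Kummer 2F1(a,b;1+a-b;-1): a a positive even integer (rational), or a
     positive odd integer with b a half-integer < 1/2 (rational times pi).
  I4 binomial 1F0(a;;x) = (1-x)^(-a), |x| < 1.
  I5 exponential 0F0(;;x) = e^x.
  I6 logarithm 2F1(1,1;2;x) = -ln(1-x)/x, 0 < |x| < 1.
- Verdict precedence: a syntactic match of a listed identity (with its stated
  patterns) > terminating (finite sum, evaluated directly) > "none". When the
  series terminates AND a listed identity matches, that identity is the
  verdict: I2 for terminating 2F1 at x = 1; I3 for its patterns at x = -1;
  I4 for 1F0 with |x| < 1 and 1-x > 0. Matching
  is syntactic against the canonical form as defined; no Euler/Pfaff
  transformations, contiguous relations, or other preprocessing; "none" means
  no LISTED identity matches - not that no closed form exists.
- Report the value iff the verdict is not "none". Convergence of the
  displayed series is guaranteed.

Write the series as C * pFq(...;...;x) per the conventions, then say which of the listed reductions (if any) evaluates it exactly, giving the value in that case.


At argument -\frac{5}{9}: a 1F0 with upper {-\frac{2}{11}}, lower {-}, scaled by C = -\frac{1}{3}. Verdict (x = -\frac{5}{9}): binomial (I4) applies (the 1F0 binomial series: exponent 2/11, x = -\frac{5}{9}). Its exact value is \left(-\frac{1}{3}\right) \cdot \left(\frac{14}{9}\right)^{\frac{2}{11}}.

Key step: x = -\frac{5}{9} and the two geometric factors (C = -1/3) combine into one argument.
Consecutive-term ratio: r(k) = -\frac{5}{9} * (k-\frac{2}{11}) / [(k+1)] - rational; roots negated = parameters, x = -\frac{5}{9}, C = -\frac{1}{3}.


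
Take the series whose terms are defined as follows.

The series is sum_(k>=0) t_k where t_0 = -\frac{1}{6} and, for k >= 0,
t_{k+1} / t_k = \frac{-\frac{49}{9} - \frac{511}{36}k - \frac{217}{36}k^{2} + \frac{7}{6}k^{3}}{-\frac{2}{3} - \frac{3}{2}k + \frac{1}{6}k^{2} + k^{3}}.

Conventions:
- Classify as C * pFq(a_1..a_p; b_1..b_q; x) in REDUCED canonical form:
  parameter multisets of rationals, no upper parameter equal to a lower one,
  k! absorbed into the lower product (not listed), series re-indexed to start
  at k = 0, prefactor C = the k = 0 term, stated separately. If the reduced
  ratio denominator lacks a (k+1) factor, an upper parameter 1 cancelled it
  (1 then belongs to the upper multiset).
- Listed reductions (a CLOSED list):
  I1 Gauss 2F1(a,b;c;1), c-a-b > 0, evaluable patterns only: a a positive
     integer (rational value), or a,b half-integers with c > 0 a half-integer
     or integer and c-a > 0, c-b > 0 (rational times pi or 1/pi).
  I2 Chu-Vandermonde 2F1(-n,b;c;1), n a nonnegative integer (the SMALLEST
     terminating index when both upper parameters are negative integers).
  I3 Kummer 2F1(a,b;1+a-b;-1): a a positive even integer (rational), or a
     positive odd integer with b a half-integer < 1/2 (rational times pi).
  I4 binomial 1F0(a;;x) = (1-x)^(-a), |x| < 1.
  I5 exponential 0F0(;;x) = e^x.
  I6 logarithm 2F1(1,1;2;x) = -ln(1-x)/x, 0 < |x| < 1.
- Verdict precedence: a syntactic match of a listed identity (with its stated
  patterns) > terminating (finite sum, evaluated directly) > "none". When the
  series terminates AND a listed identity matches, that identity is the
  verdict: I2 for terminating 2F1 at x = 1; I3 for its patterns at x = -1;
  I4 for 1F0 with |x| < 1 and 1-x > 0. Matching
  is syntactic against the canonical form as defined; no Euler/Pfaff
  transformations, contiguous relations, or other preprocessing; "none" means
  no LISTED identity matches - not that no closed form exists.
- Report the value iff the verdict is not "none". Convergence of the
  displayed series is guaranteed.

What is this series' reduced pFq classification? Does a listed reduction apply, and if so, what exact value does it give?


The series (x = \frac{7}{6}) is 2F1: upper {-7, \frac{4}{3}}, lower {-\frac{4}{3}}, prefactor -\frac{1}{6}. Verdict: terminating (-7 upstairs). 8 nonzero terms in all; added directly. Exact value: \frac{909617}{9237888}.

Key step: x = \frac{7}{6} and factor the ratio over Q (C = -1/6, x = 7/6): negated roots = parameters.
Adjacent-term ratio: r(k) = \frac{7}{6} * (k-7) (k+\frac{4}{3}) / [(k-\frac{4}{3}) (k+1)] - rational in k, leading ratio \frac{7}{6}; with t_0 = -\frac{1}{6}, classification follows.


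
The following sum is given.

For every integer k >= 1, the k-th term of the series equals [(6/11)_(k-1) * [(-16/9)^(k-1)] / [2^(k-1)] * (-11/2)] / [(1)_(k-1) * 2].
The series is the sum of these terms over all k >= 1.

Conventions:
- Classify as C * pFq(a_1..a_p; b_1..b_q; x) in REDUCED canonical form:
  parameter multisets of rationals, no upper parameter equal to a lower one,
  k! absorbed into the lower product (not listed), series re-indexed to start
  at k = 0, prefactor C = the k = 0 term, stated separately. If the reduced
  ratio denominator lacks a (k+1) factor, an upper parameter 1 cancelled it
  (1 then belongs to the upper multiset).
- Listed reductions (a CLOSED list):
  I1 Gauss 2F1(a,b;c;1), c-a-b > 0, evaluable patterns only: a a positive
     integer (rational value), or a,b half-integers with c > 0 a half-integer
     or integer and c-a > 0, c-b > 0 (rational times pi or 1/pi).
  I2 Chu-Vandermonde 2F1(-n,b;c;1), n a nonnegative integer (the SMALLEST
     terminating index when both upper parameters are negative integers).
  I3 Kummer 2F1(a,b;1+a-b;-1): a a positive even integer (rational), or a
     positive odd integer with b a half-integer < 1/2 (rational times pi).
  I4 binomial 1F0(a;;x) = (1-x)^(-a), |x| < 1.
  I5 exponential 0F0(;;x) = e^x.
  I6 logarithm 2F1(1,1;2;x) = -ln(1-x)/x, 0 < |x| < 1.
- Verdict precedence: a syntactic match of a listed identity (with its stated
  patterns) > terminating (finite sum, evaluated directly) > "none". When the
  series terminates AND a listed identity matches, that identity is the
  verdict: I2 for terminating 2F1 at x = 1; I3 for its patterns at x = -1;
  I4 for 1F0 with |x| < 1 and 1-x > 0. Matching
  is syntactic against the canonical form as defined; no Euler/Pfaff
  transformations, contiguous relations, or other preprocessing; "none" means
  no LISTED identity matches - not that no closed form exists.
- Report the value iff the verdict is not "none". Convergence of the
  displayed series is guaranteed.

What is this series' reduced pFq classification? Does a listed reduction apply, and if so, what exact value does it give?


At argument -8/9: a 1F0 with upper {6/11}, lower {-}, scaled by C = -11/4. Verdict: the binomial series (I4) fires (the 1F0 binomial series: exponent -6/11, x = -8/9). Exact value: (-11/4) * (17/9)^(-6/11).

The tell: x = (-8/9) and the constant factors (C = -11/4, x = -8/9) combine into one prefactor.
Ratio: r(k) = (-8/9) * (k+6/11) / [(k+1)] - poly over poly, x = (-8/9) from leading terms; C = -11/4 at k = 0.


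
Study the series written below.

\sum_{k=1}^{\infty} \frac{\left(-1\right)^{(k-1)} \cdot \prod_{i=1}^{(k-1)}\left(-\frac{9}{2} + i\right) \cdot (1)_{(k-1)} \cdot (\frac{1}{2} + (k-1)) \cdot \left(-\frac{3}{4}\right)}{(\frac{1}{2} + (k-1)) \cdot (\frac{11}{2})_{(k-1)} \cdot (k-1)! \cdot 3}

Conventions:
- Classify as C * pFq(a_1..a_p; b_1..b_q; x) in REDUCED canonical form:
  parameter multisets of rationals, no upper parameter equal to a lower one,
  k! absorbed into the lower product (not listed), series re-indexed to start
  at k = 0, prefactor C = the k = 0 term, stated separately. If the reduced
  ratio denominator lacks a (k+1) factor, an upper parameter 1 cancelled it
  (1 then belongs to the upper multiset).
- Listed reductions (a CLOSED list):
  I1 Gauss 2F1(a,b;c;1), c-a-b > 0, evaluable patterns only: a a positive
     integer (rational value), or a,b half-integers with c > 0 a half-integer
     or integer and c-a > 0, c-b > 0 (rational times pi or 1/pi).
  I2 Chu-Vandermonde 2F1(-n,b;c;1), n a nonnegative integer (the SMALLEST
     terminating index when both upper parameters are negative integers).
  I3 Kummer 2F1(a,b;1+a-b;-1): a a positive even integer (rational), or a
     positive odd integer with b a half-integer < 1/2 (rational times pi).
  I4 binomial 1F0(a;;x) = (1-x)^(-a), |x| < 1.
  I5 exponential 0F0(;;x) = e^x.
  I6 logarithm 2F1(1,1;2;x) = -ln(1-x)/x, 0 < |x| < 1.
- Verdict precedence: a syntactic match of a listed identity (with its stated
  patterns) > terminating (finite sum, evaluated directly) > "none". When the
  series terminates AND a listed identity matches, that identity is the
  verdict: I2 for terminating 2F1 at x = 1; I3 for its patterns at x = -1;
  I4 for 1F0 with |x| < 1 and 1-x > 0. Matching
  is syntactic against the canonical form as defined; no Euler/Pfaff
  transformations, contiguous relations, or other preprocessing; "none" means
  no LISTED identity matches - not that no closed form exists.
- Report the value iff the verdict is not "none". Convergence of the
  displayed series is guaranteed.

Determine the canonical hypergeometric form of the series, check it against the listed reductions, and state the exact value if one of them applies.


Prefactor -\frac{1}{4}, argument -1: 2F1 with upper {-\frac{7}{2}, 1} over lower {\frac{11}{2}}. Verdict: Kummer's theorem (I3) matches (x = -1; c = \frac{11}{2} equals 1+a-b for upper {-\frac{7}{2}, 1}: listed pattern). Hence: \left(-\frac{315}{2048}\right) \cdot \pi.

First insight: with t_0 = -\frac{1}{4}, the factor k + 1/2 cancels (top and bottom), leaving C = -1/4.
Ratio: r(k) = -1 * (k-\frac{7}{2}) (k+1) / [(k+\frac{11}{2}) (k+1)] - rational in k. x = -1; t_0 = -\frac{1}{4}; negate the roots.


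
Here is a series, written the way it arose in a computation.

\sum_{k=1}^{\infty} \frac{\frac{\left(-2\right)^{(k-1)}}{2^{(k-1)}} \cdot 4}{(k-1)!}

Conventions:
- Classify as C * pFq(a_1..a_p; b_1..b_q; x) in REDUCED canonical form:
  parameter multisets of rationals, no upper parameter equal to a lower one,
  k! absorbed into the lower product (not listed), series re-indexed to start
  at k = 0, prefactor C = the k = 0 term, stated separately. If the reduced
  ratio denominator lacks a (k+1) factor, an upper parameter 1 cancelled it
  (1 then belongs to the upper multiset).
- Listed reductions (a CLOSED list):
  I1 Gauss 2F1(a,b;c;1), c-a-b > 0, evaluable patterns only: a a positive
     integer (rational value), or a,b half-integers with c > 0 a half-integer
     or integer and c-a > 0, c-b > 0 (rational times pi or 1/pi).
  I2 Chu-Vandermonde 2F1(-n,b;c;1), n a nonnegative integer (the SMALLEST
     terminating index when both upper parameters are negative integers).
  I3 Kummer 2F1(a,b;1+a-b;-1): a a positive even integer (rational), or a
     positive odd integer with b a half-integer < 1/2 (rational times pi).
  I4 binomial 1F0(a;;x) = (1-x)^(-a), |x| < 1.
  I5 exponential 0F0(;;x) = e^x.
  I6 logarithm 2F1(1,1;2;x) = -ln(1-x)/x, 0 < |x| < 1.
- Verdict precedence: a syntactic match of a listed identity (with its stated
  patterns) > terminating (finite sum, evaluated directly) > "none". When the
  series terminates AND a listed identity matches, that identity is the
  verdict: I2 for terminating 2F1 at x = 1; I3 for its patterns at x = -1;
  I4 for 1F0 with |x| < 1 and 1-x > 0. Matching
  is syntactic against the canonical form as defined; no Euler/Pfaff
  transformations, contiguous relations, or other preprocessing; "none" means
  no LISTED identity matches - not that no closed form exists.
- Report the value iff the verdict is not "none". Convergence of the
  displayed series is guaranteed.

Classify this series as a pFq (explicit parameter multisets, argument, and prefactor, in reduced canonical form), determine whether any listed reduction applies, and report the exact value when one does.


x = -1 here; the reduced form reads 0F0, upper {-}, lower {-}, C = 4. Verdict: exponential (I5) matches (the 0F0 exponential series at x = -1). Its exact value is 4 \cdot e^{-1}.

Key step: from the first term 4: the two k-th powers (C = 4, x = -1) combine into one argument.
Ratio: r(k) = -1 * 1 / [(k+1)] - rational in k, leading ratio -1; with t_0 = 4, classification follows.


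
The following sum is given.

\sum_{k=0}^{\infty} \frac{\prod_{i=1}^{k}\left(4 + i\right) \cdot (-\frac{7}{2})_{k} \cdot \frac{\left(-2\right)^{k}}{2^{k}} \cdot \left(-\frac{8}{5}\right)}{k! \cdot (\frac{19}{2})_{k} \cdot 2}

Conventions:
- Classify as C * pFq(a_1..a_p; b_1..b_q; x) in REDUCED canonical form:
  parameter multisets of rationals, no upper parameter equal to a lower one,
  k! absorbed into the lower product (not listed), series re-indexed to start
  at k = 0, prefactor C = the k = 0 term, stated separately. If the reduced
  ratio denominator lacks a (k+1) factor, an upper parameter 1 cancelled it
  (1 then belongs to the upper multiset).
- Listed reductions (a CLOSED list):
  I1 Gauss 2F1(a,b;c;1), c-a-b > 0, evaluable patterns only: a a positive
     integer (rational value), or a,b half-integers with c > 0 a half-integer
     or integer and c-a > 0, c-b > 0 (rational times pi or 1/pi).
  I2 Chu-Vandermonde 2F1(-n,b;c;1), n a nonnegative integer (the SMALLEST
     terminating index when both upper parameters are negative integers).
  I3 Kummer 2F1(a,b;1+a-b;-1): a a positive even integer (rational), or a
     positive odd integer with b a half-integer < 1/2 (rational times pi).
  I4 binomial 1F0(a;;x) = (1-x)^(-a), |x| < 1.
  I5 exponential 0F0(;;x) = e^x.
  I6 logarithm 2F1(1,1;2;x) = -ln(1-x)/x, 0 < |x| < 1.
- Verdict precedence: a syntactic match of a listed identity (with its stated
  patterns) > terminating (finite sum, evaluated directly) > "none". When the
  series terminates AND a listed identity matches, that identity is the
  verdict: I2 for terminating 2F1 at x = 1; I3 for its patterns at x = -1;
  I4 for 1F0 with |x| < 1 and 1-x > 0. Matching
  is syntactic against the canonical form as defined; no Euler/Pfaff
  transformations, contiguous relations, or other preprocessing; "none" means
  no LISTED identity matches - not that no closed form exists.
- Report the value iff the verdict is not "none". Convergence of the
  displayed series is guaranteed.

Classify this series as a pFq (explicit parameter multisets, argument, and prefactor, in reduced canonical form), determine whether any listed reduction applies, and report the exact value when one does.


Reduced: x = -1, 2F1, upper = {-\frac{7}{2}, 5}, lower = {\frac{19}{2}}, C = -\frac{4}{5}. Verdict: the Kummer evaluation I3 fires (x = -1; c = \frac{19}{2} equals 1+a-b for upper {-\frac{7}{2}, 5}: listed pattern). Exact value: \left(-\frac{153153}{131072}\right) \cdot \pi.

Key step: x = -1 and the constant factors (C = -4/5) combine into one prefactor.
Term ratio: r(k) = -1 * (k-\frac{7}{2}) (k+5) / [(k+\frac{19}{2}) (k+1)] - poly over poly, x = -1 from leading terms; C = -\frac{4}{5} at k = 0.
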